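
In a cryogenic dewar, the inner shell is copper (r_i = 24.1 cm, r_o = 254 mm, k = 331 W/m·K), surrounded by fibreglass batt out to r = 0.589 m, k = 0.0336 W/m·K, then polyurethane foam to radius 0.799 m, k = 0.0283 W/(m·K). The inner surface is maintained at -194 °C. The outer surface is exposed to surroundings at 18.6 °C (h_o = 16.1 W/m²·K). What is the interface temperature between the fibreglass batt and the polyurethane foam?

Resistance network (inner→outer):
  R_copper = (1/0.241 − 1/0.254)/(4πk) = 0.2124/(4π·331) = 5.106×10^-5 K/W
  R_fibreglass batt = (1/0.254 − 1/0.589)/(4πk) = 2.239/(4π·0.0336) = 5.303 K/W
  R_polyurethane foam = (1/0.589 − 1/0.799)/(4πk) = 0.4462/(4π·0.0283) = 1.255 K/W
  R_conv,out = 1/(4πr²h) = 1/(4π·0.799²·16.1) = 0.007742 K/W
ΣR = 5.106×10^-5 + 5.303 + 1.255 + 0.007742 = 6.566 K/W
Q = ΔT/ΣR = (-194 °C − 18.6 °C)/6.566 = -32.38 W
From the inner boundary to the fibreglass batt/polyurethane foam interface, ΣR_partial = 5.303 K/W.
T_interface = T_in − Q·ΣR_partial = -194 °C − (-32.38)(5.303) = -22.3 °C

T = -22.3 °C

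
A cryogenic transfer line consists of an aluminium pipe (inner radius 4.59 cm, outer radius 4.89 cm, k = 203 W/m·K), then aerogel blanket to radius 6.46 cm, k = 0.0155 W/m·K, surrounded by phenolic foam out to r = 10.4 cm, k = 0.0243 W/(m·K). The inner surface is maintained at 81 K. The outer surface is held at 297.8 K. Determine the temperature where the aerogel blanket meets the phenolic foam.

T = 184.7 K

Treat each layer as a resistance in series:
  R'_aluminium = ln(0.0489/0.0459)/(2πk) = 0.06331/(2π·203) = 4.964×10^-5 m·K/W
  R'_aerogel blanket = ln(0.0646/0.0489)/(2πk) = 0.2784/(2π·0.0155) = 2.859 m·K/W
  R'_phenolic foam = ln(0.104/0.0646)/(2πk) = 0.4762/(2π·0.0243) = 3.119 m·K/W
ΣR = 4.964×10^-5 + 2.859 + 3.119 = 5.978 m·K/W
Q' = ΔT/ΣR = (81 K − 297.8 K)/5.978 = -36.27 W/m
From the inner boundary to the aerogel blanket/phenolic foam interface, ΣR_partial = 2.859 m·K/W.
T_interface = T_in − Q'·ΣR_partial = 81 K − (-36.27)(2.859) = 184.7 K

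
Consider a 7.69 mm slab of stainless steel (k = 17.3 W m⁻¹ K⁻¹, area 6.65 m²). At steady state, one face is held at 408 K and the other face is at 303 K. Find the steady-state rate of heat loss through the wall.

Q = kA·ΔT/L = 17.3 × 6.65 × |408 K − 303 K| / 0.00769 = 1.57×10^6 W

Q = 1.57×10^6 W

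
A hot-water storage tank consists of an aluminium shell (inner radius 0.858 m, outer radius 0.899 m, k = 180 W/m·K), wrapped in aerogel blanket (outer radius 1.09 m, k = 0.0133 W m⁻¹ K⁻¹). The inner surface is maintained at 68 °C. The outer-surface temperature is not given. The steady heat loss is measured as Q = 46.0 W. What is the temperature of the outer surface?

T_out = 14.4 °C

Sum the resistances:
  R_aluminium = (1/0.858 − 1/0.899)/(4πk) = 0.05315/(4π·180) = 2.350×10^-5 K/W
  R_aerogel blanket = (1/0.899 − 1/1.09)/(4πk) = 0.1949/(4π·0.0133) = 1.166 K/W
ΣR = 1.166 K/W
ΔT = Q·ΣR = 46.0 × 1.166 = 53.64 K
Heat flows outward, so T_out = T_in − ΔT = 68 − 53.64 = 14.4 °C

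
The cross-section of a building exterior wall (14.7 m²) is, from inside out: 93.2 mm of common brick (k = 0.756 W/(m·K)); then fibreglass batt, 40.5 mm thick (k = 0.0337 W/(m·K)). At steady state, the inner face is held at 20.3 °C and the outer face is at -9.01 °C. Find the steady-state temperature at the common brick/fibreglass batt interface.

Resistance network (inner→outer):
  R_common brick = L/(kA) = 0.0932/(0.756·14.7) = 0.008386 K/W
  R_fibreglass batt = L/(kA) = 0.0405/(0.0337·14.7) = 0.08175 K/W
ΣR = 0.008386 + 0.08175 = 0.09014 K/W
Q = ΔT/ΣR = (20.3 °C − -9.01 °C)/0.09014 = 325.2 W
From the inner boundary to the common brick/fibreglass batt interface, ΣR_partial = 0.008386 K/W.
T_interface = T_in − Q·ΣR_partial = 20.3 °C − (325.2)(0.008386) = 17.6 °C

T = 17.6 °C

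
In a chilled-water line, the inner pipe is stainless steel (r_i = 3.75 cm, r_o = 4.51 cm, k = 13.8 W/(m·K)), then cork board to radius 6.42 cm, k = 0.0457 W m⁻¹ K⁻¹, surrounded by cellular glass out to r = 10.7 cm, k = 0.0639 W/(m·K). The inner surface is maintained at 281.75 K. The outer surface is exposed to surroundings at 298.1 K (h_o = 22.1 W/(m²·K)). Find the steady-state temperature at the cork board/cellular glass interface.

T = 289.6 K

Series thermal resistances, inner to outer:
  R'_stainless steel = ln(0.0451/0.0375)/(2πk) = 0.1845/(2π·13.8) = 0.002128 m·K/W
  R'_cork board = ln(0.0642/0.0451)/(2πk) = 0.3531/(2π·0.0457) = 1.230 m·K/W
  R'_cellular glass = ln(0.107/0.0642)/(2πk) = 0.5108/(2π·0.0639) = 1.272 m·K/W
  R'_conv,out = 1/(2πr h) = 1/(2π·0.107·22.1) = 0.06730 m·K/W
ΣR = 0.002128 + 1.230 + 1.272 + 0.06730 = 2.571 m·K/W
Q' = ΔT/ΣR = (281.75 K − 298.1 K)/2.571 = -6.359 W/m
From the inner boundary to the cork board/cellular glass interface, ΣR_partial = 1.232 m·K/W.
T_interface = T_in − Q'·ΣR_partial = 281.75 K − (-6.359)(1.232) = 289.6 K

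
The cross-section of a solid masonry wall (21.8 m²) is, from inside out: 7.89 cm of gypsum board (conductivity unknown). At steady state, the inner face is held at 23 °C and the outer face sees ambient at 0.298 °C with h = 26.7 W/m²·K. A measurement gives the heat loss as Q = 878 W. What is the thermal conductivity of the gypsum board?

k = 0.150 W/m·K

ΣR = ΔT/Q = |23 − 0.298|/878 = 0.02586 K/W
Known resistances:
  R_conv,out = 1/(hA) = 1/(26.7·21.8) = 0.001718 K/W
R_gypsum board = ΣR − ΣR_known = 0.02586 − 0.001718 = 0.02414 K/W
L/(kA) = 0.02414 ⇒ k = 0.0789/(0.02414·21.8) = 0.150 W/m·K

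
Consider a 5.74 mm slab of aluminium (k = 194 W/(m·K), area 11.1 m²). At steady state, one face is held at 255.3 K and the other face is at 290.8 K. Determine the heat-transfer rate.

Q = kA·ΔT/L = 194 × 11.1 × |255.3 K − 290.8 K| / 0.00574 = 1.33×10^7 W

Q = 13300 kW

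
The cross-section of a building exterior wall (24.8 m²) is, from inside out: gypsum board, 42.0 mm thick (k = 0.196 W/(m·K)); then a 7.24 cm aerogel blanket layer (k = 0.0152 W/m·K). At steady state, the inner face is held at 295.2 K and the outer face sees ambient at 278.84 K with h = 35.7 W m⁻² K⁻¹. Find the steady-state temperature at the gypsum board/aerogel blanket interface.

T = 294.5 K

Resistance network (inner→outer):
  R_gypsum board = L/(kA) = 0.0420/(0.196·24.8) = 0.008641 K/W
  R_aerogel blanket = L/(kA) = 0.0724/(0.0152·24.8) = 0.1921 K/W
  R_conv,out = 1/(hA) = 1/(35.7·24.8) = 0.001129 K/W
ΣR = 0.008641 + 0.1921 + 0.001129 = 0.2019 K/W
Q = ΔT/ΣR = (295.2 K − 278.84 K)/0.2019 = 81.03 W
From the inner boundary to the gypsum board/aerogel blanket interface, ΣR_partial = 0.008641 K/W.
T_interface = T_in − Q·ΣR_partial = 295.2 K − (81.03)(0.008641) = 294.5 K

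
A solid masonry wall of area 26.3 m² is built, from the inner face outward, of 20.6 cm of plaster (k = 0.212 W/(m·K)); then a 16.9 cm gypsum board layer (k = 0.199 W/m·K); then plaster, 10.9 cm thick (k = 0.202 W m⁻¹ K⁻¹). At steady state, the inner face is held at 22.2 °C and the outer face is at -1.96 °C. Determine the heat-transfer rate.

Series thermal resistances, inner to outer:
  R_plaster = L/(kA) = 0.206/(0.212·26.3) = 0.03695 K/W
  R_gypsum board = L/(kA) = 0.169/(0.199·26.3) = 0.03229 K/W
  R_plaster = L/(kA) = 0.109/(0.202·26.3) = 0.02052 K/W
ΣR = 0.03695 + 0.03229 + 0.02052 = 0.08976 K/W
Q = ΔT/ΣR = (22.2 °C − -1.96 °C)/0.08976 = 269 W

Q = 269 W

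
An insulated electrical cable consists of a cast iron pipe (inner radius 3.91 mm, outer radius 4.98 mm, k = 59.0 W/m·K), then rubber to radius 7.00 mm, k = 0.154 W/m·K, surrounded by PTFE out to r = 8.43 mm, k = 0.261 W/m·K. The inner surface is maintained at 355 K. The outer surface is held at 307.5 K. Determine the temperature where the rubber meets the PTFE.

T = 319.1 K

Series thermal resistances, inner to outer:
  R'_cast iron = ln(0.00498/0.00391)/(2πk) = 0.2419/(2π·59.0) = 6.525×10^-4 m·K/W
  R'_rubber = ln(0.00700/0.00498)/(2πk) = 0.3405/(2π·0.154) = 0.3519 m·K/W
  R'_PTFE = ln(0.00843/0.00700)/(2πk) = 0.1859/(2π·0.261) = 0.1134 m·K/W
ΣR = 6.525×10^-4 + 0.3519 + 0.1134 = 0.4660 m·K/W
Q' = ΔT/ΣR = (355 K − 307.5 K)/0.4660 = 101.9 W/m
From the inner boundary to the rubber/PTFE interface, ΣR_partial = 0.3526 m·K/W.
T_interface = T_in − Q'·ΣR_partial = 355 K − (101.9)(0.3526) = 319.1 K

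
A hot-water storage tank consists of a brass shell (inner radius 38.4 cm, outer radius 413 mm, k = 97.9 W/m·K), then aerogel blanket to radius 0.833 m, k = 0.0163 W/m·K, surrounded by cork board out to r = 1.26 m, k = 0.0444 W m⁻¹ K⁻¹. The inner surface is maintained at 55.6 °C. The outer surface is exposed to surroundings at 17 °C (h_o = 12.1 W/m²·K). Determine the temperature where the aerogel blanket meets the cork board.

Treat each layer as a resistance in series:
  R_brass = (1/0.384 − 1/0.413)/(4πk) = 0.1829/(4π·97.9) = 1.486×10^-4 K/W
  R_aerogel blanket = (1/0.413 − 1/0.833)/(4πk) = 1.221/(4π·0.0163) = 5.960 K/W
  R_cork board = (1/0.833 − 1/1.26)/(4πk) = 0.4068/(4π·0.0444) = 0.7292 K/W
  R_conv,out = 1/(4πr²h) = 1/(4π·1.26²·12.1) = 0.004143 K/W
ΣR = 1.486×10^-4 + 5.960 + 0.7292 + 0.004143 = 6.693 K/W
Q = ΔT/ΣR = (55.6 °C − 17 °C)/6.693 = 5.767 W
From the inner boundary to the aerogel blanket/cork board interface, ΣR_partial = 5.960 K/W.
T_interface = T_in − Q·ΣR_partial = 55.6 °C − (5.767)(5.960) = 21.2 °C

T = 21.2 °C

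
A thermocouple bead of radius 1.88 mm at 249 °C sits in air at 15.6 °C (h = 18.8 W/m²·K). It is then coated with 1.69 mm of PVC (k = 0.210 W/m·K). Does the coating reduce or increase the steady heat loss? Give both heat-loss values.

increases: 0.195 → 0.546 W

Critical radius for a sphere: r_cr = 2k/h = 0.0223 m = 2.23 cm.
Outer radius after coating: r₂ = 0.00188 + 0.00169 = 0.00357 m.
Since r₁ < r_cr and r₂ ≤ r_cr, the coating moves toward the maximum at r_cr — heat loss rises.
Bare: R = 1/(4πr₁²h) = 1198 K/W; Q = 233.4/1198 = 0.195 W.
Coated: R = R_cond + R_conv = 427.5 K/W; Q = 233.4/427.5 = 0.546 W.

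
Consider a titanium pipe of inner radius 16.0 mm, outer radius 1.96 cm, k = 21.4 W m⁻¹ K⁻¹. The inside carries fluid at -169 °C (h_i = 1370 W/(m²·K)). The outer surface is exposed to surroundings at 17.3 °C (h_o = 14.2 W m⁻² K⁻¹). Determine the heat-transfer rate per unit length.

Treat each layer as a resistance in series:
  R'_conv,in = 1/(2πr h) = 1/(2π·0.0160·1370) = 0.007261 m·K/W
  R'_titanium = ln(0.0196/0.0160)/(2πk) = 0.2029/(2π·21.4) = 0.001509 m·K/W
  R'_conv,out = 1/(2πr h) = 1/(2π·0.0196·14.2) = 0.5718 m·K/W
ΣR = 0.007261 + 0.001509 + 0.5718 = 0.5806 m·K/W
Q' = ΔT/ΣR = (-169 °C − 17.3 °C)/0.5806 = -321 W/m
(Negative Q' ⇒ heat flows inward; heat gain = 321 W/m.)

Q' = 321 W/m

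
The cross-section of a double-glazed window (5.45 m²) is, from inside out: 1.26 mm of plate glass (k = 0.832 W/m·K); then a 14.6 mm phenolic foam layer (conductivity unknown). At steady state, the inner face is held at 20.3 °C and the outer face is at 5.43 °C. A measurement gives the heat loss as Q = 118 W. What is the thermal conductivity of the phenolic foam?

k = 0.0213 W/m·K

ΣR = ΔT/Q = |20.3 − 5.43|/118 = 0.1260 K/W
Known resistances:
  R_plate glass = L/(kA) = 0.00126/(0.832·5.45) = 2.779×10^-4 K/W
R_phenolic foam = ΣR − ΣR_known = 0.1260 − 2.779×10^-4 = 0.1257 K/W
L/(kA) = 0.1257 ⇒ k = 0.0146/(0.1257·5.45) = 0.0213 W/m·K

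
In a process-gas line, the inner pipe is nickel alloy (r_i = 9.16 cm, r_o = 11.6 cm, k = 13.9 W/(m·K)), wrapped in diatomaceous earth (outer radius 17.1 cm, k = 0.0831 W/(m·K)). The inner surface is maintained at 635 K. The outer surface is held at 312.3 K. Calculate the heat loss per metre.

Resistance network (inner→outer):
  R'_nickel alloy = ln(0.116/0.0916)/(2πk) = 0.2362/(2π·13.9) = 0.002704 m·K/W
  R'_diatomaceous earth = ln(0.171/0.116)/(2πk) = 0.3881/(2π·0.0831) = 0.7432 m·K/W
ΣR = 0.002704 + 0.7432 = 0.7459 m·K/W
Q' = ΔT/ΣR = (635 K − 312.3 K)/0.7459 = 433 W/m

Q' = 433 W/m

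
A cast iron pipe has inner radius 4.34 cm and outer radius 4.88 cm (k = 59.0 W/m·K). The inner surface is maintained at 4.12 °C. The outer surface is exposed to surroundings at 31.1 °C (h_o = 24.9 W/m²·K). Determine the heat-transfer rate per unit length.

Treat each layer as a resistance in series:
  R'_cast iron = ln(0.0488/0.0434)/(2πk) = 0.1173/(2π·59.0) = 3.163×10^-4 m·K/W
  R'_conv,out = 1/(2πr h) = 1/(2π·0.0488·24.9) = 0.1310 m·K/W
ΣR = 3.163×10^-4 + 0.1310 = 0.1313 m·K/W
Q' = ΔT/ΣR = (4.12 °C − 31.1 °C)/0.1313 = -205 W/m
(Negative Q' ⇒ heat flows inward; heat gain = 205 W/m.)

Q' = 205 W/m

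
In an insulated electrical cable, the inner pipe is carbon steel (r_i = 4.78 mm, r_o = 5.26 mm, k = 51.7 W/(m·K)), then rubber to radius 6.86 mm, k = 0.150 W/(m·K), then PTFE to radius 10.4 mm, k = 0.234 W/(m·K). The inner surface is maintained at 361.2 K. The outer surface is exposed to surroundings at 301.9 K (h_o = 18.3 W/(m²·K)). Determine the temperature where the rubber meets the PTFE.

T = 349.3 K

Series thermal resistances, inner to outer:
  R'_carbon steel = ln(0.00526/0.00478)/(2πk) = 0.09569/(2π·51.7) = 2.946×10^-4 m·K/W
  R'_rubber = ln(0.00686/0.00526)/(2πk) = 0.2656/(2π·0.150) = 0.2818 m·K/W
  R'_PTFE = ln(0.0104/0.00686)/(2πk) = 0.4161/(2π·0.234) = 0.2830 m·K/W
  R'_conv,out = 1/(2πr h) = 1/(2π·0.0104·18.3) = 0.8362 m·K/W
ΣR = 2.946×10^-4 + 0.2818 + 0.2830 + 0.8362 = 1.401 m·K/W
Q' = ΔT/ΣR = (361.2 K − 301.9 K)/1.401 = 42.33 W/m
From the inner boundary to the rubber/PTFE interface, ΣR_partial = 0.2821 m·K/W.
T_interface = T_in − Q'·ΣR_partial = 361.2 K − (42.33)(0.2821) = 349.3 K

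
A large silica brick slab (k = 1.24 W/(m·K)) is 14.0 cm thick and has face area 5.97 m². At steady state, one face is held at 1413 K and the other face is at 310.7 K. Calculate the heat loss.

Q = kA·ΔT/L = 1.24 × 5.97 × |1413 K − 310.7 K| / 0.140 = 58300 W

Q = 58.3 kW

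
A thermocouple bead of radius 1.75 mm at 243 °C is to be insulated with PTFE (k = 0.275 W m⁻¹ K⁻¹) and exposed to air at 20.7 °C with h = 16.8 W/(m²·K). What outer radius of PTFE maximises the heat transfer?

For a sphere, r_cr = 2k_ins/h = 2·0.275/16.8 = 0.0327 m = 3.27 cm

r_cr = 3.27 cm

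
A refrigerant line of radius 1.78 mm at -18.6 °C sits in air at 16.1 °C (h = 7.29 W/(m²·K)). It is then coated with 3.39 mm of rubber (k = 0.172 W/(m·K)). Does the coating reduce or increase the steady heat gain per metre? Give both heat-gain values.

increases: 2.83 → 6.66 W/m

Critical radius for a cylinder: r_cr = k/h = 0.0236 m = 2.36 cm.
Outer radius after coating: r₂ = 0.00178 + 0.00339 = 0.00517 m.
Since r₁ < r_cr and r₂ ≤ r_cr, the coating moves toward the maximum at r_cr — heat gain rises.
Bare: R = 1/(2πr₁h) = 12.27 m·K/W; Q = 34.7/12.27 = 2.83 W/m.
Coated: R = R_cond + R_conv = 5.209 m·K/W; Q = 34.7/5.209 = 6.66 W/m.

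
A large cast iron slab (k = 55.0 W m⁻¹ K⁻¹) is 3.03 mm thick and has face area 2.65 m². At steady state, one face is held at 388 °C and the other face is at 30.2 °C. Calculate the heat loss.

Q = 1.72×10^7 W

Q = kA·ΔT/L = 55.0 × 2.65 × |388 °C − 30.2 °C| / 0.00303 = 1.72×10^7 W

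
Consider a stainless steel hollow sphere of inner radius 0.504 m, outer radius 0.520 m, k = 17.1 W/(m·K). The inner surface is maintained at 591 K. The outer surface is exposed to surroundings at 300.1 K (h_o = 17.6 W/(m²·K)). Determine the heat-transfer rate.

Series thermal resistances, inner to outer:
  R_stainless steel = (1/0.504 − 1/0.520)/(4πk) = 0.06105/(4π·17.1) = 2.841×10^-4 K/W
  R_conv,out = 1/(4πr²h) = 1/(4π·0.520²·17.6) = 0.01672 K/W
ΣR = 2.841×10^-4 + 0.01672 = 0.01700 K/W
Q = ΔT/ΣR = (591 K − 300.1 K)/0.01700 = 17100 W

Q = 17100 W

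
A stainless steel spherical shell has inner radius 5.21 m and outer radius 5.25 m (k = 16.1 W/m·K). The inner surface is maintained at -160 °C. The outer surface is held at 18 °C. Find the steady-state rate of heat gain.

Q = 4πk·ΔT/(1/r₁ − 1/r₂) = 4π × 16.1 × 178 / (1/5.21 − 1/5.25) = 2.46×10^7 W

Q = 24600 kW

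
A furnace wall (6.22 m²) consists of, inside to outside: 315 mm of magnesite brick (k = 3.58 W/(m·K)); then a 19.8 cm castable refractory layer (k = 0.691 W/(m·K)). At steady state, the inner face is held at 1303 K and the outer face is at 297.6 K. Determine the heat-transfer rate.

Series thermal resistances, inner to outer:
  R_magnesite brick = L/(kA) = 0.315/(3.58·6.22) = 0.01415 K/W
  R_castable refractory = L/(kA) = 0.198/(0.691·6.22) = 0.04607 K/W
ΣR = 0.01415 + 0.04607 = 0.06022 K/W
Q = ΔT/ΣR = (1303 K − 297.6 K)/0.06022 = 16700 W

Q = 16.7 kW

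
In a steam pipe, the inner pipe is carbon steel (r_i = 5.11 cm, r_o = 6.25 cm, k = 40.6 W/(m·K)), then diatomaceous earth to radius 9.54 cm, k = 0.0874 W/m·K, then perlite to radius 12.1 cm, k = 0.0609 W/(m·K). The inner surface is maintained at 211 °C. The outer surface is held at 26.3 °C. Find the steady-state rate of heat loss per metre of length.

Resistance network (inner→outer):
  R'_carbon steel = ln(0.0625/0.0511)/(2πk) = 0.2014/(2π·40.6) = 7.894×10^-4 m·K/W
  R'_diatomaceous earth = ln(0.0954/0.0625)/(2πk) = 0.4229/(2π·0.0874) = 0.7701 m·K/W
  R'_perlite = ln(0.121/0.0954)/(2πk) = 0.2377/(2π·0.0609) = 0.6212 m·K/W
ΣR = 7.894×10^-4 + 0.7701 + 0.6212 = 1.392 m·K/W
Q' = ΔT/ΣR = (211 °C − 26.3 °C)/1.392 = 133 W/m

Q' = 133 W/m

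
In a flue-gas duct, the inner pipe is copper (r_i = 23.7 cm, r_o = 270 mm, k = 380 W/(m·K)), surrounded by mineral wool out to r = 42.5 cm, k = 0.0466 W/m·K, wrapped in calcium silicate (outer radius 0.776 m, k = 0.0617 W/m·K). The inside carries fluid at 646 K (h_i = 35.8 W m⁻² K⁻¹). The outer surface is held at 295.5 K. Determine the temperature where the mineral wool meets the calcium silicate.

Series thermal resistances, inner to outer:
  R'_conv,in = 1/(2πr h) = 1/(2π·0.237·35.8) = 0.01876 m·K/W
  R'_copper = ln(0.270/0.237)/(2πk) = 0.1304/(2π·380) = 5.460×10^-5 m·K/W
  R'_mineral wool = ln(0.425/0.270)/(2πk) = 0.4537/(2π·0.0466) = 1.549 m·K/W
  R'_calcium silicate = ln(0.776/0.425)/(2πk) = 0.6021/(2π·0.0617) = 1.553 m·K/W
ΣR = 0.01876 + 5.460×10^-5 + 1.549 + 1.553 = 3.121 m·K/W
Q' = ΔT/ΣR = (646 K − 295.5 K)/3.121 = 112.3 W/m
From the inner boundary to the mineral wool/calcium silicate interface, ΣR_partial = 1.568 m·K/W.
T_interface = T_in − Q'·ΣR_partial = 646 K − (112.3)(1.568) = 470 K

T = 470 K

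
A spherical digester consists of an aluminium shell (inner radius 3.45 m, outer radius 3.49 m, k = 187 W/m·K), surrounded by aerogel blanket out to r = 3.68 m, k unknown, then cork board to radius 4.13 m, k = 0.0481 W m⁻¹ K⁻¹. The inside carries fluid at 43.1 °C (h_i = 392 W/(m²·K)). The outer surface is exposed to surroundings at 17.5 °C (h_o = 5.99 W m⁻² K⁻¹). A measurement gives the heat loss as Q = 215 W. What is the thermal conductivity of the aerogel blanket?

k = 0.0170 W/m·K

ΣR = ΔT/Q = |43.1 − 17.5|/215 = 0.1191 K/W
Known resistances:
  R_conv,in = 1/(4πr²h) = 1/(4π·3.45²·392) = 1.706×10^-5 K/W
  R_aluminium = (1/3.45 − 1/3.49)/(4πk) = 0.003322/(4π·187) = 1.414×10^-6 K/W
  R_cork board = (1/3.68 − 1/4.13)/(4πk) = 0.02961/(4π·0.0481) = 0.04898 K/W
  R_conv,out = 1/(4πr²h) = 1/(4π·4.13²·5.99) = 7.789×10^-4 K/W
R_aerogel blanket = ΣR − ΣR_known = 0.1191 − 0.04978 = 0.06932 K/W
(1/r₁−1/r₂)/(4πk) = 0.06932 ⇒ k = 0.01479/(4π·0.06932) = 0.0170 W/m·K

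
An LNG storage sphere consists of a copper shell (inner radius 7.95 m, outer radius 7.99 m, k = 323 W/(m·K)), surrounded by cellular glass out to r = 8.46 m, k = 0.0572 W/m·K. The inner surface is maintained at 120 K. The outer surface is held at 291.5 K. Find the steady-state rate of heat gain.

Resistance network (inner→outer):
  R_copper = (1/7.95 − 1/7.99)/(4πk) = 6.297×10^-4/(4π·323) = 1.551×10^-7 K/W
  R_cellular glass = (1/7.99 − 1/8.46)/(4πk) = 0.006953/(4π·0.0572) = 0.009673 K/W
ΣR = 1.551×10^-7 + 0.009673 = 0.009673 K/W
Q = ΔT/ΣR = (120 K − 291.5 K)/0.009673 = -17700 W
(Negative Q ⇒ heat flows inward; heat gain = 17700 W.)

Q = 17700 W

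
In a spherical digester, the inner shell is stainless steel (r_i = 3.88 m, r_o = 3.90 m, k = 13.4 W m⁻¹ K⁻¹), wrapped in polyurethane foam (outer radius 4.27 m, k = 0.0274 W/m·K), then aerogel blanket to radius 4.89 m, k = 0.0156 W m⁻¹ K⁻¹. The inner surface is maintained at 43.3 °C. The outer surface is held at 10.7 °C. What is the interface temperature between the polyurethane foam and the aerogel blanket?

Series thermal resistances, inner to outer:
  R_stainless steel = (1/3.88 − 1/3.90)/(4πk) = 0.001322/(4π·13.4) = 7.849×10^-6 K/W
  R_polyurethane foam = (1/3.90 − 1/4.27)/(4πk) = 0.02222/(4π·0.0274) = 0.06453 K/W
  R_aerogel blanket = (1/4.27 − 1/4.89)/(4πk) = 0.02969/(4π·0.0156) = 0.1515 K/W
ΣR = 7.849×10^-6 + 0.06453 + 0.1515 = 0.2160 K/W
Q = ΔT/ΣR = (43.3 °C − 10.7 °C)/0.2160 = 150.9 W
From the inner boundary to the polyurethane foam/aerogel blanket interface, ΣR_partial = 0.06454 K/W.
T_interface = T_in − Q·ΣR_partial = 43.3 °C − (150.9)(0.06454) = 33.6 °C

T = 33.6 °C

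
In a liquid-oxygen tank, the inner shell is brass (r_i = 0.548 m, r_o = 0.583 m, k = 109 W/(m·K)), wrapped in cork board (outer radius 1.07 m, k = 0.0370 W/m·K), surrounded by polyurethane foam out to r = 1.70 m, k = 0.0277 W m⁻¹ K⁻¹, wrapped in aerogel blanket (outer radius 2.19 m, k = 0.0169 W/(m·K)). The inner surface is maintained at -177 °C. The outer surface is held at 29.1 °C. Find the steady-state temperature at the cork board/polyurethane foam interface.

Resistance network (inner→outer):
  R_brass = (1/0.548 − 1/0.583)/(4πk) = 0.1096/(4π·109) = 7.998×10^-5 K/W
  R_cork board = (1/0.583 − 1/1.07)/(4πk) = 0.7807/(4π·0.0370) = 1.679 K/W
  R_polyurethane foam = (1/1.07 − 1/1.70)/(4πk) = 0.3463/(4π·0.0277) = 0.9950 K/W
  R_aerogel blanket = (1/1.70 − 1/2.19)/(4πk) = 0.1316/(4π·0.0169) = 0.6197 K/W
ΣR = 7.998×10^-5 + 1.679 + 0.9950 + 0.6197 = 3.294 K/W
Q = ΔT/ΣR = (-177 °C − 29.1 °C)/3.294 = -62.57 W
From the inner boundary to the cork board/polyurethane foam interface, ΣR_partial = 1.679 K/W.
T_interface = T_in − Q·ΣR_partial = -177 °C − (-62.57)(1.679) = -71.9 °C

T = -71.9 °C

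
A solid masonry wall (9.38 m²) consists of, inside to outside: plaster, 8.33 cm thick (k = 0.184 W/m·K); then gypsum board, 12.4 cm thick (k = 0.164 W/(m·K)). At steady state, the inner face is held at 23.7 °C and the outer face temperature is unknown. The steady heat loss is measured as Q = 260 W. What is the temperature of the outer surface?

Series resistances:
  R_plaster = L/(kA) = 0.0833/(0.184·9.38) = 0.04826 K/W
  R_gypsum board = L/(kA) = 0.124/(0.164·9.38) = 0.08061 K/W
ΣR = 0.1289 K/W
ΔT = Q·ΣR = 260 × 0.1289 = 33.51 K
Heat flows outward, so T_out = T_in − ΔT = 23.7 − 33.51 = -9.81 °C

T_out = -9.81 °C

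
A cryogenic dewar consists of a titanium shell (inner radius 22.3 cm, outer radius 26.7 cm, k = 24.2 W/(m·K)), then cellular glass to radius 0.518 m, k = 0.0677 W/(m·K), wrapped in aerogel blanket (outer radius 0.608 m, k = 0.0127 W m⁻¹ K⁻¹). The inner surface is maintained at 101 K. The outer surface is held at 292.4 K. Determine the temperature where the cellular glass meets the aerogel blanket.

Treat each layer as a resistance in series:
  R_titanium = (1/0.223 − 1/0.267)/(4πk) = 0.7390/(4π·24.2) = 0.002430 K/W
  R_cellular glass = (1/0.267 − 1/0.518)/(4πk) = 1.815/(4π·0.0677) = 2.133 K/W
  R_aerogel blanket = (1/0.518 − 1/0.608)/(4πk) = 0.2858/(4π·0.0127) = 1.791 K/W
ΣR = 0.002430 + 2.133 + 1.791 = 3.926 K/W
Q = ΔT/ΣR = (101 K − 292.4 K)/3.926 = -48.75 W
From the inner boundary to the cellular glass/aerogel blanket interface, ΣR_partial = 2.135 K/W.
T_interface = T_in − Q·ΣR_partial = 101 K − (-48.75)(2.135) = 205.1 K

T = 205.1 K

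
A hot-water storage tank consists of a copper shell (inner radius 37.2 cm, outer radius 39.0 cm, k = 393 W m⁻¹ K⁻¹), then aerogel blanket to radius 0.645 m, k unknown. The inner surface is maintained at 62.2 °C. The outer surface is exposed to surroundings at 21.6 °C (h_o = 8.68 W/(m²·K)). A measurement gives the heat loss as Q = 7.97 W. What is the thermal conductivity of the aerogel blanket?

k = 0.0159 W/m·K

ΣR = ΔT/Q = |62.2 − 21.6|/7.97 = 5.094 K/W
Known resistances:
  R_copper = (1/0.372 − 1/0.390)/(4πk) = 0.1241/(4π·393) = 2.512×10^-5 K/W
  R_conv,out = 1/(4πr²h) = 1/(4π·0.645²·8.68) = 0.02204 K/W
R_aerogel blanket = ΣR − ΣR_known = 5.094 − 0.02207 = 5.072 K/W
(1/r₁−1/r₂)/(4πk) = 5.072 ⇒ k = 1.014/(4π·5.072) = 0.0159 W/m·K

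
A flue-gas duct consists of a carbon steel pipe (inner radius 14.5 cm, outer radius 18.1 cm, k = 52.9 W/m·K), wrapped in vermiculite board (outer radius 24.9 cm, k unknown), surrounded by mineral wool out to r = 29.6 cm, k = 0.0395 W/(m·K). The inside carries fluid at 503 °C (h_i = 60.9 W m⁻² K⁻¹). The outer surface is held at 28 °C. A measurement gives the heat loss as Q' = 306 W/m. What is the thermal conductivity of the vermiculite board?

k = 0.0607 W/m·K

ΣR = ΔT/Q' = |503 − 28|/306 = 1.552 m·K/W
Known resistances:
  R'_conv,in = 1/(2πr h) = 1/(2π·0.145·60.9) = 0.01802 m·K/W
  R'_carbon steel = ln(0.181/0.145)/(2πk) = 0.2218/(2π·52.9) = 6.672×10^-4 m·K/W
  R'_mineral wool = ln(0.296/0.249)/(2πk) = 0.1729/(2π·0.0395) = 0.6967 m·K/W
R_vermiculite board = ΣR − ΣR_known = 1.552 − 0.7154 = 0.8366 m·K/W
ln(r₂/r₁)/(2πk) = 0.8366 ⇒ k = 0.3190/(2π·0.8366) = 0.0607 W/m·K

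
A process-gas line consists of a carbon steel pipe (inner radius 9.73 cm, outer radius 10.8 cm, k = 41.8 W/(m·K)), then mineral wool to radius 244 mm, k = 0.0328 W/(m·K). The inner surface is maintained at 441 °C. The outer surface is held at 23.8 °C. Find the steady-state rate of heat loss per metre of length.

Resistance network (inner→outer):
  R'_carbon steel = ln(0.108/0.0973)/(2πk) = 0.1043/(2π·41.8) = 3.972×10^-4 m·K/W
  R'_mineral wool = ln(0.244/0.108)/(2πk) = 0.8150/(2π·0.0328) = 3.955 m·K/W
ΣR = 3.972×10^-4 + 3.955 = 3.955 m·K/W
Q' = ΔT/ΣR = (441 °C − 23.8 °C)/3.955 = 105 W/m

Q' = 105 W/m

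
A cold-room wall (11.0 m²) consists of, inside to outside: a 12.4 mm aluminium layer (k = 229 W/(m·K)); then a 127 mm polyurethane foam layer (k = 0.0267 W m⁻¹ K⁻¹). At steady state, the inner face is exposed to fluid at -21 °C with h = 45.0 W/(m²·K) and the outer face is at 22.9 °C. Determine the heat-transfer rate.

Resistance network (inner→outer):
  R_conv,in = 1/(hA) = 1/(45.0·11.0) = 0.002020 K/W
  R_aluminium = L/(kA) = 0.0124/(229·11.0) = 4.923×10^-6 K/W
  R_polyurethane foam = L/(kA) = 0.127/(0.0267·11.0) = 0.4324 K/W
ΣR = 0.002020 + 4.923×10^-6 + 0.4324 = 0.4344 K/W
Q = ΔT/ΣR = (-21 °C − 22.9 °C)/0.4344 = -101 W
(Negative Q ⇒ heat flows inward; heat gain = 101 W.)

Q = 101 W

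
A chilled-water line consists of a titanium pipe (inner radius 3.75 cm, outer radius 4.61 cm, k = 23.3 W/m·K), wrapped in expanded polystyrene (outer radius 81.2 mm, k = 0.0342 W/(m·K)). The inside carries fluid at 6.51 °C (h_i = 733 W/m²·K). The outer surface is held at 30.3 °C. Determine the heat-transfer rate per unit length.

Q' = 9.01 W/m

Resistance network (inner→outer):
  R'_conv,in = 1/(2πr h) = 1/(2π·0.0375·733) = 0.005790 m·K/W
  R'_titanium = ln(0.0461/0.0375)/(2πk) = 0.2065/(2π·23.3) = 0.001410 m·K/W
  R'_expanded polystyrene = ln(0.0812/0.0461)/(2πk) = 0.5661/(2π·0.0342) = 2.634 m·K/W
ΣR = 0.005790 + 0.001410 + 2.634 = 2.641 m·K/W
Q' = ΔT/ΣR = (6.51 °C − 30.3 °C)/2.641 = -9.01 W/m
(Negative Q' ⇒ heat flows inward; heat gain = 9.01 W/m.)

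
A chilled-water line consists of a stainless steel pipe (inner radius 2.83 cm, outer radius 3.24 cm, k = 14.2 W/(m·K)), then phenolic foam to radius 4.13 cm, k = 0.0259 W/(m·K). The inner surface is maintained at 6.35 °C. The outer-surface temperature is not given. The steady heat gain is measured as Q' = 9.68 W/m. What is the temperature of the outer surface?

Sum the resistances:
  R'_stainless steel = ln(0.0324/0.0283)/(2πk) = 0.1353/(2π·14.2) = 0.001516 m·K/W
  R'_phenolic foam = ln(0.0413/0.0324)/(2πk) = 0.2427/(2π·0.0259) = 1.491 m·K/W
ΣR = 1.493 m·K/W
ΔT = Q'·ΣR = 9.68 × 1.493 = 14.45 K
Heat flows inward, so T_out = T_in + ΔT = 6.35 + 14.45 = 20.8 °C

T_out = 20.8 °C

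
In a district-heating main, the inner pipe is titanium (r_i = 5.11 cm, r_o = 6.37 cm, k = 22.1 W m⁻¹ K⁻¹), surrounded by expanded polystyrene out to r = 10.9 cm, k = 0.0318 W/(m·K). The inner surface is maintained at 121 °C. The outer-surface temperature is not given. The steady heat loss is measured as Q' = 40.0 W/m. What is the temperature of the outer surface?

T_out = 13.4 °C

Series resistances:
  R'_titanium = ln(0.0637/0.0511)/(2πk) = 0.2204/(2π·22.1) = 0.001587 m·K/W
  R'_expanded polystyrene = ln(0.109/0.0637)/(2πk) = 0.5372/(2π·0.0318) = 2.688 m·K/W
ΣR = 2.690 m·K/W
ΔT = Q'·ΣR = 40.0 × 2.690 = 107.6 K
Heat flows outward, so T_out = T_in − ΔT = 121 − 107.6 = 13.4 °C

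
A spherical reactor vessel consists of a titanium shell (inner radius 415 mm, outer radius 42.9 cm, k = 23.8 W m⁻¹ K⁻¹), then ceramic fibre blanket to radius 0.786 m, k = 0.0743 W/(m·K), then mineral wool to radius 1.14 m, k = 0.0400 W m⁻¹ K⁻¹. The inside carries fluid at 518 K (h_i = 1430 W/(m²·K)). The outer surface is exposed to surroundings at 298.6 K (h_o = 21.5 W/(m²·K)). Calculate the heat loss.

Q = 114 W

Treat each layer as a resistance in series:
  R_conv,in = 1/(4πr²h) = 1/(4π·0.415²·1430) = 3.231×10^-4 K/W
  R_titanium = (1/0.415 − 1/0.429)/(4πk) = 0.07864/(4π·23.8) = 2.629×10^-4 K/W
  R_ceramic fibre blanket = (1/0.429 − 1/0.786)/(4πk) = 1.059/(4π·0.0743) = 1.134 K/W
  R_mineral wool = (1/0.786 − 1/1.14)/(4πk) = 0.3951/(4π·0.0400) = 0.7860 K/W
  R_conv,out = 1/(4πr²h) = 1/(4π·1.14²·21.5) = 0.002848 K/W
ΣR = 3.231×10^-4 + 2.629×10^-4 + 1.134 + 0.7860 + 0.002848 = 1.923 K/W
Q = ΔT/ΣR = (518 K − 298.6 K)/1.923 = 114 W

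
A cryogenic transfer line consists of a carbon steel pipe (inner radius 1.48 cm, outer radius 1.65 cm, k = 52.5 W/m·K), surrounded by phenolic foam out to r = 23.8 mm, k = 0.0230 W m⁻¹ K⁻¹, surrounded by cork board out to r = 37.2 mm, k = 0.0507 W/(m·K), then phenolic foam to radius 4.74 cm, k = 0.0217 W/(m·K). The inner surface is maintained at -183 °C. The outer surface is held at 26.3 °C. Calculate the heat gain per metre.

Q' = 36.6 W/m

Resistance network (inner→outer):
  R'_carbon steel = ln(0.0165/0.0148)/(2πk) = 0.1087/(2π·52.5) = 3.296×10^-4 m·K/W
  R'_phenolic foam = ln(0.0238/0.0165)/(2πk) = 0.3663/(2π·0.0230) = 2.535 m·K/W
  R'_cork board = ln(0.0372/0.0238)/(2πk) = 0.4466/(2π·0.0507) = 1.402 m·K/W
  R'_phenolic foam = ln(0.0474/0.0372)/(2πk) = 0.2423/(2π·0.0217) = 1.777 m·K/W
ΣR = 3.296×10^-4 + 2.535 + 1.402 + 1.777 = 5.714 m·K/W
Q' = ΔT/ΣR = (-183 °C − 26.3 °C)/5.714 = -36.6 W/m
(Negative Q' ⇒ heat flows inward; heat gain = 36.6 W/m.)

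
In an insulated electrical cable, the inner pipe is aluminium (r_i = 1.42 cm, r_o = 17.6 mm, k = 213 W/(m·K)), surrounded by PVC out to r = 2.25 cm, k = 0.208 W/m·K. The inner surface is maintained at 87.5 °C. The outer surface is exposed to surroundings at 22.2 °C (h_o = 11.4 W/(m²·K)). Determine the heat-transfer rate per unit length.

Q' = 80.8 W/m

Series thermal resistances, inner to outer:
  R'_aluminium = ln(0.0176/0.0142)/(2πk) = 0.2147/(2π·213) = 1.604×10^-4 m·K/W
  R'_PVC = ln(0.0225/0.0176)/(2πk) = 0.2456/(2π·0.208) = 0.1879 m·K/W
  R'_conv,out = 1/(2πr h) = 1/(2π·0.0225·11.4) = 0.6205 m·K/W
ΣR = 1.604×10^-4 + 0.1879 + 0.6205 = 0.8086 m·K/W
Q' = ΔT/ΣR = (87.5 °C − 22.2 °C)/0.8086 = 80.8 W/m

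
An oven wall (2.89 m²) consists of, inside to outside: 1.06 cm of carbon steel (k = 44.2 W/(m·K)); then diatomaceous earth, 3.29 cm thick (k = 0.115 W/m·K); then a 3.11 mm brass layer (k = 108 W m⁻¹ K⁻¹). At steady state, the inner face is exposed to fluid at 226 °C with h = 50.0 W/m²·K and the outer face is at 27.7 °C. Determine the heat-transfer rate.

Resistance network (inner→outer):
  R_conv,in = 1/(hA) = 1/(50.0·2.89) = 0.006920 K/W
  R_carbon steel = L/(kA) = 0.0106/(44.2·2.89) = 8.298×10^-5 K/W
  R_diatomaceous earth = L/(kA) = 0.0329/(0.115·2.89) = 0.09899 K/W
  R_brass = L/(kA) = 0.00311/(108·2.89) = 9.964×10^-6 K/W
ΣR = 0.006920 + 8.298×10^-5 + 0.09899 + 9.964×10^-6 = 0.1060 K/W
Q = ΔT/ΣR = (226 °C − 27.7 °C)/0.1060 = 1870 W

Q = 1870 W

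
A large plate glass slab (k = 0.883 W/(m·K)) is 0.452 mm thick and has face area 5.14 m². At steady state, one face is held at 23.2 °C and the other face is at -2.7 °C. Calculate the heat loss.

Q = 260 kW

Q = kA·ΔT/L = 0.883 × 5.14 × |23.2 °C − -2.7 °C| / 4.52×10^-4 = 2.60×10^5 W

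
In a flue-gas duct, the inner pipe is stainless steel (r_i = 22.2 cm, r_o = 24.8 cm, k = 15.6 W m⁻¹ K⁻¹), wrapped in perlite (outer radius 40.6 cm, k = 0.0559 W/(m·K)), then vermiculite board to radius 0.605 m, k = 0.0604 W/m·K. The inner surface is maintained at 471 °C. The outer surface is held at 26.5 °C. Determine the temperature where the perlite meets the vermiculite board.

T = 217 °C

Resistance network (inner→outer):
  R'_stainless steel = ln(0.248/0.222)/(2πk) = 0.1108/(2π·15.6) = 0.001130 m·K/W
  R'_perlite = ln(0.406/0.248)/(2πk) = 0.4929/(2π·0.0559) = 1.403 m·K/W
  R'_vermiculite board = ln(0.605/0.406)/(2πk) = 0.3989/(2π·0.0604) = 1.051 m·K/W
ΣR = 0.001130 + 1.403 + 1.051 = 2.455 m·K/W
Q' = ΔT/ΣR = (471 °C − 26.5 °C)/2.455 = 181.1 W/m
From the inner boundary to the perlite/vermiculite board interface, ΣR_partial = 1.404 m·K/W.
T_interface = T_in − Q'·ΣR_partial = 471 °C − (181.1)(1.404) = 217 °C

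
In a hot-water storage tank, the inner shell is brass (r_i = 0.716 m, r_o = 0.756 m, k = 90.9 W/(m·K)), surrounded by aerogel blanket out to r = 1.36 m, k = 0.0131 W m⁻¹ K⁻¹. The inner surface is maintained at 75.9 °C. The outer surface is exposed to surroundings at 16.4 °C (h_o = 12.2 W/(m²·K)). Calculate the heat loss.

Q = 16.7 W

Series thermal resistances, inner to outer:
  R_brass = (1/0.716 − 1/0.756)/(4πk) = 0.07390/(4π·90.9) = 6.469×10^-5 K/W
  R_aerogel blanket = (1/0.756 − 1/1.36)/(4πk) = 0.5875/(4π·0.0131) = 3.569 K/W
  R_conv,out = 1/(4πr²h) = 1/(4π·1.36²·12.2) = 0.003527 K/W
ΣR = 6.469×10^-5 + 3.569 + 0.003527 = 3.573 K/W
Q = ΔT/ΣR = (75.9 °C − 16.4 °C)/3.573 = 16.7 W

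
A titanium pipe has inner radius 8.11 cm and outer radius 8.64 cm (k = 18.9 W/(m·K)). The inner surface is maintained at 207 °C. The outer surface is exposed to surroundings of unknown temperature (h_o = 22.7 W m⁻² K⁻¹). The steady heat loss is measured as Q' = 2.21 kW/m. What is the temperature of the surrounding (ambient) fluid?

Sum the resistances:
  R'_titanium = ln(0.0864/0.0811)/(2πk) = 0.06330/(2π·18.9) = 5.331×10^-4 m·K/W
  R'_conv,out = 1/(2πr h) = 1/(2π·0.0864·22.7) = 0.08115 m·K/W
ΣR = 0.08168 m·K/W
ΔT = Q'·ΣR = 2210 × 0.08168 = 180.5 K
Heat flows outward, so T_out = T_in − ΔT = 207 − 180.5 = 26.5 °C

T_out = 26.5 °C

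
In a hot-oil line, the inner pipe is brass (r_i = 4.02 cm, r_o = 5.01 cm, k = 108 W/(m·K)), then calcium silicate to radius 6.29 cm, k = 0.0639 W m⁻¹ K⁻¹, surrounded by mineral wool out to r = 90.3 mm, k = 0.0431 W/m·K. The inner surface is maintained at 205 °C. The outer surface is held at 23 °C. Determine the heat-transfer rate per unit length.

Q' = 95.7 W/m

Treat each layer as a resistance in series:
  R'_brass = ln(0.0501/0.0402)/(2πk) = 0.2202/(2π·108) = 3.244×10^-4 m·K/W
  R'_calcium silicate = ln(0.0629/0.0501)/(2πk) = 0.2275/(2π·0.0639) = 0.5667 m·K/W
  R'_mineral wool = ln(0.0903/0.0629)/(2πk) = 0.3616/(2π·0.0431) = 1.335 m·K/W
ΣR = 3.244×10^-4 + 0.5667 + 1.335 = 1.902 m·K/W
Q' = ΔT/ΣR = (205 °C − 23 °C)/1.902 = 95.7 W/m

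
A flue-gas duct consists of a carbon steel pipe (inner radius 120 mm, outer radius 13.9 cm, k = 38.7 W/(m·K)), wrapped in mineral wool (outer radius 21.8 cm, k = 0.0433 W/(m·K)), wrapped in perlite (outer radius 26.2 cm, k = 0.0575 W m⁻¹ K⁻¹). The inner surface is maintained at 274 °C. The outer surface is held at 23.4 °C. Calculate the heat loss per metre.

Resistance network (inner→outer):
  R'_carbon steel = ln(0.139/0.120)/(2πk) = 0.1470/(2π·38.7) = 6.045×10^-4 m·K/W
  R'_mineral wool = ln(0.218/0.139)/(2πk) = 0.4500/(2π·0.0433) = 1.654 m·K/W
  R'_perlite = ln(0.262/0.218)/(2πk) = 0.1838/(2π·0.0575) = 0.5089 m·K/W
ΣR = 6.045×10^-4 + 1.654 + 0.5089 = 2.164 m·K/W
Q' = ΔT/ΣR = (274 °C − 23.4 °C)/2.164 = 116 W/m

Q' = 116 W/m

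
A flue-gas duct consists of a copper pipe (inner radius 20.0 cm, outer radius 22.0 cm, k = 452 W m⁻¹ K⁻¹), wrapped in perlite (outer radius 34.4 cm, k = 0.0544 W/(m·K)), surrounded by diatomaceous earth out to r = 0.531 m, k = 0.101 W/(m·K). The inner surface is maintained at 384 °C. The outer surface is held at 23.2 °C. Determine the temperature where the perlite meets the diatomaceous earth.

T = 147 °C

Series thermal resistances, inner to outer:
  R'_copper = ln(0.220/0.200)/(2πk) = 0.09531/(2π·452) = 3.356×10^-5 m·K/W
  R'_perlite = ln(0.344/0.220)/(2πk) = 0.4470/(2π·0.0544) = 1.308 m·K/W
  R'_diatomaceous earth = ln(0.531/0.344)/(2πk) = 0.4341/(2π·0.101) = 0.6841 m·K/W
ΣR = 3.356×10^-5 + 1.308 + 0.6841 = 1.992 m·K/W
Q' = ΔT/ΣR = (384 °C − 23.2 °C)/1.992 = 181.1 W/m
From the inner boundary to the perlite/diatomaceous earth interface, ΣR_partial = 1.308 m·K/W.
T_interface = T_in − Q'·ΣR_partial = 384 °C − (181.1)(1.308) = 147 °C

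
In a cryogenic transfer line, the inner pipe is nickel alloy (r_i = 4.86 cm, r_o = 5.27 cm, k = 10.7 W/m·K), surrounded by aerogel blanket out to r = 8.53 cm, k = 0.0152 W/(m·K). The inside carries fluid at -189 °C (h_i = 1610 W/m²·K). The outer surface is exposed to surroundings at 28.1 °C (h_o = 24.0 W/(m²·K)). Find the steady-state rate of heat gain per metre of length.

Resistance network (inner→outer):
  R'_conv,in = 1/(2πr h) = 1/(2π·0.0486·1610) = 0.002034 m·K/W
  R'_nickel alloy = ln(0.0527/0.0486)/(2πk) = 0.08099/(2π·10.7) = 0.001205 m·K/W
  R'_aerogel blanket = ln(0.0853/0.0527)/(2πk) = 0.4816/(2π·0.0152) = 5.042 m·K/W
  R'_conv,out = 1/(2πr h) = 1/(2π·0.0853·24.0) = 0.07774 m·K/W
ΣR = 0.002034 + 0.001205 + 5.042 + 0.07774 = 5.123 m·K/W
Q' = ΔT/ΣR = (-189 °C − 28.1 °C)/5.123 = -42.4 W/m
(Negative Q' ⇒ heat flows inward; heat gain = 42.4 W/m.)

Q' = 42.4 W/m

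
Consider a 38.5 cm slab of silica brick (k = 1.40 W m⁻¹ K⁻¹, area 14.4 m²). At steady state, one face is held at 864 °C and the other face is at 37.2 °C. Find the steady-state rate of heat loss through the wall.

Q = 43300 W

Q = kA·ΔT/L = 1.40 × 14.4 × |864 °C − 37.2 °C| / 0.385 = 43300 W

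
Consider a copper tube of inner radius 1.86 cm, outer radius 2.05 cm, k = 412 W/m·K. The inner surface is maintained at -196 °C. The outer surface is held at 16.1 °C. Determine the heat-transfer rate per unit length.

Q' = 5.65×10^6 W/m

Q' = 2πk·ΔT/ln(r₂/r₁) = 2π × 412 × 212.1 / ln(0.0205/0.0186) = 5.65×10^6 W/m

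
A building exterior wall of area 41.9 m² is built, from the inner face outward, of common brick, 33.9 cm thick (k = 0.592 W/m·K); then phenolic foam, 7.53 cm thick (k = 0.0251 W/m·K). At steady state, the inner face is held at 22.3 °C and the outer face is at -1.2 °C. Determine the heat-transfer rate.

Series thermal resistances, inner to outer:
  R_common brick = L/(kA) = 0.339/(0.592·41.9) = 0.01367 K/W
  R_phenolic foam = L/(kA) = 0.0753/(0.0251·41.9) = 0.07160 K/W
ΣR = 0.01367 + 0.07160 = 0.08527 K/W
Q = ΔT/ΣR = (22.3 °C − -1.2 °C)/0.08527 = 276 W

Q = 276 W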